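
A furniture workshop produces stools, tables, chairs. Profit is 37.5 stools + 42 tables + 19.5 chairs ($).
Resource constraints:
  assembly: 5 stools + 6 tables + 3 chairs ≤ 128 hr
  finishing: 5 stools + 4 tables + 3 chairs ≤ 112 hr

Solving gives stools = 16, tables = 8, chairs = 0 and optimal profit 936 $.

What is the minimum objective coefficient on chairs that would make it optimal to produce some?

22.5

At the optimum: assembly uses 128 of 128 (binding); finishing uses 112 of 112 (binding).
Dual feasibility on the basic columns requires 5·y_assembly + 5·y_finishing = 37.5, 6·y_assembly + 4·y_finishing = 42.
Solving: y_assembly = 6, y_finishing = 1.5.
chairs enters the basis when its profit ≥ yᵀa₃ = 6·3 + 1.5·3 = 22.5.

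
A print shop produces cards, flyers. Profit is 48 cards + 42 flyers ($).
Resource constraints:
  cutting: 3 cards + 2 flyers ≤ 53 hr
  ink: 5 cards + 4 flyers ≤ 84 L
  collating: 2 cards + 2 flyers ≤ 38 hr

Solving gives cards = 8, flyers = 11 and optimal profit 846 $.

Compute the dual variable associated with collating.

Check each constraint at x*: cutting 46/53 (slack 7); ink 84/84 (tight); collating 38/38 (tight).
By complementary slackness, y = 0 for the non-binding constraint.
From A_Bᵀ y = c: 5·y_ink + 2·y_collating = 48; 4·y_ink + 2·y_collating = 42.
This yields shadow prices y_ink = 6, y_collating = 9.
Shadow price of collating = 9.

9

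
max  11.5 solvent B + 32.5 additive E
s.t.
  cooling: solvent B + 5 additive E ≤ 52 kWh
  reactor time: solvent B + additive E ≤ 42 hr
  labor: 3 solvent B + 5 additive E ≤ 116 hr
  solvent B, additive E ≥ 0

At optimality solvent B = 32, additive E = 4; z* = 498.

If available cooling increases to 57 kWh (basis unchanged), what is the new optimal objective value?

Binding: cooling and labor. Non-binding: reactor time (6 unused).
By complementary slackness, y = 0 for the non-binding constraint.
From A_Bᵀ y = c: 1·y_cooling + 3·y_labor = 11.5; 5·y_cooling + 5·y_labor = 32.5.
This yields shadow prices y_cooling = 4, y_labor = 2.5.
Δz = y_cooling·Δb = 4 × (5) = 20, so new z* = 498 + 20 = 518.

518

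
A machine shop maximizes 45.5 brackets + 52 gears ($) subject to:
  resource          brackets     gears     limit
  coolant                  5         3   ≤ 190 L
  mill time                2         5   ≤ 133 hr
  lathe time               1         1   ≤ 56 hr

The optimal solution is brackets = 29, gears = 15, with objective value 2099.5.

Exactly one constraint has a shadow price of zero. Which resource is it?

lathe time

coolant: 190/190 (binding)
mill time: 133/133 (binding)
lathe time: 44/56 (slack 12)
By complementary slackness, a constraint with positive slack has shadow price 0 → lathe time.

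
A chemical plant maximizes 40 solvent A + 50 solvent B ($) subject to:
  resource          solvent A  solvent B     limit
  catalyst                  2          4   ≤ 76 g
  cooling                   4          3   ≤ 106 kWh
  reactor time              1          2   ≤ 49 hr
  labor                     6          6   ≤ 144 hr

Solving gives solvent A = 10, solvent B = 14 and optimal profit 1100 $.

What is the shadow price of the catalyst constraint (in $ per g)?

Check each constraint at x*: catalyst 76/76 (tight); cooling 82/106 (slack 24); reactor time 38/49 (slack 11); labor 144/144 (tight).
Since cooling, reactor time are not tight, their duals are 0.
From A_Bᵀ y = c: 2·y_catalyst + 6·y_labor = 40; 4·y_catalyst + 6·y_labor = 50.
Solving: y_catalyst = 5, y_labor = 5.
Shadow price of catalyst = 5.

5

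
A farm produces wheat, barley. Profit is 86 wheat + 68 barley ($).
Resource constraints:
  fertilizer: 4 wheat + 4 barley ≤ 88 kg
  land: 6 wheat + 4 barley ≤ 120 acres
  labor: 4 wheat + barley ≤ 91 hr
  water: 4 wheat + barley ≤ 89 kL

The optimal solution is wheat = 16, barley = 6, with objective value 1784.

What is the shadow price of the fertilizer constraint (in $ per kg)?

Binding: fertilizer and land. Non-binding: labor (21 unused), water (19 unused).
By complementary slackness, y = 0 for the non-binding constraints.
The binding rows give the dual system: 4·y_fertilizer + 6·y_land = 86 and 4·y_fertilizer + 4·y_land = 68.
This yields shadow prices y_fertilizer = 8, y_land = 9.
Shadow price of fertilizer = 8.

8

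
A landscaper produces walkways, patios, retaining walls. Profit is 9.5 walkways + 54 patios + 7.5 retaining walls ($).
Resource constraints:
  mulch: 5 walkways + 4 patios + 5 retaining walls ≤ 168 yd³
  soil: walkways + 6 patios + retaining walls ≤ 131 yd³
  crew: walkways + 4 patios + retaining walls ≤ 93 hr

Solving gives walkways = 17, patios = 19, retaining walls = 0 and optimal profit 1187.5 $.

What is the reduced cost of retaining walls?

-2

Binding: soil and crew. Non-binding: mulch (7 unused).
By complementary slackness, y = 0 for the non-binding constraint.
From A_Bᵀ y = c: 1·y_soil + 1·y_crew = 9.5; 6·y_soil + 4·y_crew = 54.
This yields shadow prices y_soil = 8, y_crew = 1.5.
Reduced cost of retaining walls: c₃ − yᵀa₃ = 7.5 − (8·1 + 1.5·1) = 7.5 − 9.5 = -2.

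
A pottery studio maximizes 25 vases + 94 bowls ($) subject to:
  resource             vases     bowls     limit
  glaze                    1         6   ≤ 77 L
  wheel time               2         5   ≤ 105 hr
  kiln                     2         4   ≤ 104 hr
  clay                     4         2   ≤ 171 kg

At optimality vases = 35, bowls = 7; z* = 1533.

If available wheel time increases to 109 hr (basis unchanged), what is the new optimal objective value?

1565

Check each constraint at x*: glaze 77/77 (tight); wheel time 105/105 (tight); kiln 98/104 (slack 6); clay 154/171 (slack 17).
By complementary slackness, y = 0 for the non-binding constraints.
Dual feasibility on the basic columns requires 1·y_glaze + 2·y_wheel time = 25, 6·y_glaze + 5·y_wheel time = 94.
This yields shadow prices y_glaze = 9, y_wheel time = 8.
Δz = y_wheel time·Δb = 8 × (4) = 32, so new z* = 1533 + 32 = 1565.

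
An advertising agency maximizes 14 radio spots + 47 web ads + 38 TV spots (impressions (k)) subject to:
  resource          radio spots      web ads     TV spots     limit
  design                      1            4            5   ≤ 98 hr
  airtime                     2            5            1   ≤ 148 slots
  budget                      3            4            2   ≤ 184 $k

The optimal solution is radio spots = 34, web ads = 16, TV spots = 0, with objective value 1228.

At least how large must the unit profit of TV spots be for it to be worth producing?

43

Check each constraint at x*: design 98/98 (tight); airtime 148/148 (tight); budget 166/184 (slack 18).
Slack constraints have shadow price 0 (complementary slackness).
The binding rows give the dual system: 1·y_design + 2·y_airtime = 14 and 4·y_design + 5·y_airtime = 47.
This yields shadow prices y_design = 8, y_airtime = 3.
TV spots enters the basis when its profit ≥ yᵀa₃ = 8·5 + 3·1 = 43.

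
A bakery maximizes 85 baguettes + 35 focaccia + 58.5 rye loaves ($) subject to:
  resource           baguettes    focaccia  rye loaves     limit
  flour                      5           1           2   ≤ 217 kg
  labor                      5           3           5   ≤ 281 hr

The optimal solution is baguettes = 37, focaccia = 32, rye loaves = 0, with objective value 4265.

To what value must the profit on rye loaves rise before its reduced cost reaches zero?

61

At the optimum: flour uses 217 of 217 (binding); labor uses 281 of 281 (binding).
Dual feasibility on the basic columns requires 5·y_flour + 5·y_labor = 85, 1·y_flour + 3·y_labor = 35.
Solving: y_flour = 8, y_labor = 9.
rye loaves enters the basis when its profit ≥ yᵀa₃ = 8·2 + 9·5 = 61.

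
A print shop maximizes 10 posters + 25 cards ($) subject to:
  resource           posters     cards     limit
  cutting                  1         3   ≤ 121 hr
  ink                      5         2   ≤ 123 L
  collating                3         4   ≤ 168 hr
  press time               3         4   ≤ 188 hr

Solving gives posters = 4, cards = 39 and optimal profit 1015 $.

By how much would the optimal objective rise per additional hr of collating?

Binding: cutting and collating. Non-binding: ink (25 unused), press time (20 unused).
Slack constraints have shadow price 0 (complementary slackness).
From A_Bᵀ y = c: 1·y_cutting + 3·y_collating = 10; 3·y_cutting + 4·y_collating = 25.
This yields shadow prices y_cutting = 7, y_collating = 1.
Shadow price of collating = 1.

1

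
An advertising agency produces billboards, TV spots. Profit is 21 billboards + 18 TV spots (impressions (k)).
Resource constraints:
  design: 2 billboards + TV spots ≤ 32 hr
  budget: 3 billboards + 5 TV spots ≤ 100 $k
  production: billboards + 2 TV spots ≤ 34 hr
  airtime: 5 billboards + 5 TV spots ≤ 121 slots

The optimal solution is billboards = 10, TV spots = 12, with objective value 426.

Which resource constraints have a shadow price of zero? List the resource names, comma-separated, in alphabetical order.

airtime, budget

design: 32/32 (binding)
budget: 90/100 (slack 10)
production: 34/34 (binding)
airtime: 110/121 (slack 11)
By complementary slackness, a constraint with positive slack has shadow price 0 → airtime, budget.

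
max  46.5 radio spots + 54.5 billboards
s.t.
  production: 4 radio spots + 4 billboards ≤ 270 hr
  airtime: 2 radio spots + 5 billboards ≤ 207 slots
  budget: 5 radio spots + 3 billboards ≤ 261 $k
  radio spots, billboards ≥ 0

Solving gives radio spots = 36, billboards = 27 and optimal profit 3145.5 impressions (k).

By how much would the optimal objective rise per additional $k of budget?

At the optimum: production uses 252 of 270 (slack = 18); airtime uses 207 of 207 (binding); budget uses 261 of 261 (binding).
Slack constraints have shadow price 0 (complementary slackness).
The binding rows give the dual system: 2·y_airtime + 5·y_budget = 46.5 and 5·y_airtime + 3·y_budget = 54.5.
→ y_airtime = 7 and y_budget = 6.5.
Shadow price of budget = 6.5.

6.5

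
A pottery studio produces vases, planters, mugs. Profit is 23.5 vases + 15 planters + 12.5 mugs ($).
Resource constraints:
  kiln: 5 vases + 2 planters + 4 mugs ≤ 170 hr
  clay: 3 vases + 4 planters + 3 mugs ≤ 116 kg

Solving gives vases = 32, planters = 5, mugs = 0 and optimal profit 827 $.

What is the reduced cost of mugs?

-7.5

Check each constraint at x*: kiln 170/170 (tight); clay 116/116 (tight).
From A_Bᵀ y = c: 5·y_kiln + 3·y_clay = 23.5; 2·y_kiln + 4·y_clay = 15.
This yields shadow prices y_kiln = 3.5, y_clay = 2.
Reduced cost of mugs: c₃ − yᵀa₃ = 12.5 − (3.5·4 + 2·3) = 12.5 − 20 = -7.5.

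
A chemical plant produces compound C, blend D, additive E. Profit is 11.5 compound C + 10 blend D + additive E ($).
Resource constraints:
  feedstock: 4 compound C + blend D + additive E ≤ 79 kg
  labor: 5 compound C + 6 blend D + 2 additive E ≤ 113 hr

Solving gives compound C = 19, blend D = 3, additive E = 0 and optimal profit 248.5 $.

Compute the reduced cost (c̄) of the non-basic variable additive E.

Check each constraint at x*: feedstock 79/79 (tight); labor 113/113 (tight).
Dual feasibility on the basic columns requires 4·y_feedstock + 5·y_labor = 11.5, 1·y_feedstock + 6·y_labor = 10.
This yields shadow prices y_feedstock = 1, y_labor = 1.5.
Reduced cost of additive E: c₃ − yᵀa₃ = 1 − (1·1 + 1.5·2) = 1 − 4 = -3.

-3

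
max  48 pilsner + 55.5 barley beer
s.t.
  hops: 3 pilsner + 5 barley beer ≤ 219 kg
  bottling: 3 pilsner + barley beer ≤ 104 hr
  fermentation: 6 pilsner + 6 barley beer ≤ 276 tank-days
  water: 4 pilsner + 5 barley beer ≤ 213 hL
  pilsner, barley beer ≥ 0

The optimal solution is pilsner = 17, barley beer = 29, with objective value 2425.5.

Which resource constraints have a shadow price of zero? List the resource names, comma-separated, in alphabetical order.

bottling, hops

hops: 196/219 (slack 23)
bottling: 80/104 (slack 24)
fermentation: 276/276 (binding)
water: 213/213 (binding)
By complementary slackness, a constraint with positive slack has shadow price 0 → bottling, hops.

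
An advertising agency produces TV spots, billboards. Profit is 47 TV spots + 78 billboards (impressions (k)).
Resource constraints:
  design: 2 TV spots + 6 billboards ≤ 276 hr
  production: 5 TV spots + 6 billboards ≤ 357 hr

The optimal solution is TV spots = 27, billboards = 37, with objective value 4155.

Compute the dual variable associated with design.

6

Check each constraint at x*: design 276/276 (tight); production 357/357 (tight).
The binding rows give the dual system: 2·y_design + 5·y_production = 47 and 6·y_design + 6·y_production = 78.
This yields shadow prices y_design = 6, y_production = 7.
Shadow price of design = 6.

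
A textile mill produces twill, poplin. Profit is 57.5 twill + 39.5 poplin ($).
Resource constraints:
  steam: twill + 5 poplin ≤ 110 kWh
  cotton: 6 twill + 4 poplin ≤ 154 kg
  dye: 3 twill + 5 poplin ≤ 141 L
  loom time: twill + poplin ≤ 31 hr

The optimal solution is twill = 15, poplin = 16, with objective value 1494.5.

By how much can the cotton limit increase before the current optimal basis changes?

32

Binding constraints: cotton, loom time. The basis is B = [[6,4],[1,1]] with det 2.
Per unit increase in cotton, x* moves by d = (0.5, -0.5).
The basis stays optimal until poplin reaches 0; allowable increase = 32 kg.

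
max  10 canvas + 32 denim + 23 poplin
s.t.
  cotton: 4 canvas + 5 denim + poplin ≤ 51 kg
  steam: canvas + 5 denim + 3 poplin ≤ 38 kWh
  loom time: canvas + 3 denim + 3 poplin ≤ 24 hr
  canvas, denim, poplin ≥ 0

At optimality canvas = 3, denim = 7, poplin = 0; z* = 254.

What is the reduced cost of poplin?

-7

Binding: steam and loom time. Non-binding: cotton (4 unused).
Slack constraints have shadow price 0 (complementary slackness).
Dual feasibility on the basic columns requires 1·y_steam + 1·y_loom time = 10, 5·y_steam + 3·y_loom time = 32.
This yields shadow prices y_steam = 1, y_loom time = 9.
Reduced cost of poplin: c₃ − yᵀa₃ = 23 − (1·3 + 9·3) = 23 − 30 = -7.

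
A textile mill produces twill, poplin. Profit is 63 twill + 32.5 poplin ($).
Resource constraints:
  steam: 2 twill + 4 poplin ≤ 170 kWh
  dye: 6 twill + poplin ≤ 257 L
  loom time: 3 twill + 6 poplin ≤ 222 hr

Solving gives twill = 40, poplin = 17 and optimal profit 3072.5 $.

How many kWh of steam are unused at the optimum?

22

steam used = 2·40 + 4·17 = 148; slack = 170 − 148 = 22.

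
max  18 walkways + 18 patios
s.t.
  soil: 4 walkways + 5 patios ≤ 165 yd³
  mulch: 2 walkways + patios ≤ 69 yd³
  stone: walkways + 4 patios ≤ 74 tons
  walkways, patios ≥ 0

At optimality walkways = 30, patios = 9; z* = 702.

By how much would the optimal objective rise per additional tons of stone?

0

At the optimum: soil uses 165 of 165 (binding); mulch uses 69 of 69 (binding); stone uses 66 of 74 (slack = 8).
Since stone is not tight, its dual is 0.
From A_Bᵀ y = c: 4·y_soil + 2·y_mulch = 18; 5·y_soil + 1·y_mulch = 18.
→ y_soil = 3 and y_mulch = 3.
Shadow price of stone = 0.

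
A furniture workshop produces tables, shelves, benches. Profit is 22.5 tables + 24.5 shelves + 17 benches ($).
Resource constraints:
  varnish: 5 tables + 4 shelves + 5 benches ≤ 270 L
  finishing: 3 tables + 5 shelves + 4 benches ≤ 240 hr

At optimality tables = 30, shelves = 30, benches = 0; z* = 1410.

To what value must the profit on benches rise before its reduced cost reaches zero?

Both varnish and finishing are binding at x*.
From A_Bᵀ y = c: 5·y_varnish + 3·y_finishing = 22.5; 4·y_varnish + 5·y_finishing = 24.5.
→ y_varnish = 3 and y_finishing = 2.5.
benches enters the basis when its profit ≥ yᵀa₃ = 3·5 + 2.5·4 = 25.

25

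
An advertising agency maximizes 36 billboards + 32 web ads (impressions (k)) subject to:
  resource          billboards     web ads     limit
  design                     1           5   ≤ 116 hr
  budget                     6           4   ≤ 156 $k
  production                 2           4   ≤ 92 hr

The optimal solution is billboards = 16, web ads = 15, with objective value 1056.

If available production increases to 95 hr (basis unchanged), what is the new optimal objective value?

Binding: budget and production. Non-binding: design (25 unused).
Slack constraints have shadow price 0 (complementary slackness).
Dual feasibility on the basic columns requires 6·y_budget + 2·y_production = 36, 4·y_budget + 4·y_production = 32.
This yields shadow prices y_budget = 5, y_production = 3.
Δz = y_production·Δb = 3 × (3) = 9, so new z* = 1056 + 9 = 1065.

1065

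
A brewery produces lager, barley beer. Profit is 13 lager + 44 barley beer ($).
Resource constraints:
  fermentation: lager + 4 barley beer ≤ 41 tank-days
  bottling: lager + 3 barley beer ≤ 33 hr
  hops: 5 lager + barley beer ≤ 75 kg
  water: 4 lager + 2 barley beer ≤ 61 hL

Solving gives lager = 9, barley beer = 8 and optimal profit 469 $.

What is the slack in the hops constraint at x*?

22

hops used = 5·9 + 1·8 = 53; slack = 75 − 53 = 22.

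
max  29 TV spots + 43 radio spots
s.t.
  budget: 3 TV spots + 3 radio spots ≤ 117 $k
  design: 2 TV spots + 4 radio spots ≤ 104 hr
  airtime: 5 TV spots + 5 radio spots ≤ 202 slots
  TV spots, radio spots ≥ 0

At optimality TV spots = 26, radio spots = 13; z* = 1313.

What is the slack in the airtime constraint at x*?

airtime used = 5·26 + 5·13 = 195; slack = 202 − 195 = 7.

7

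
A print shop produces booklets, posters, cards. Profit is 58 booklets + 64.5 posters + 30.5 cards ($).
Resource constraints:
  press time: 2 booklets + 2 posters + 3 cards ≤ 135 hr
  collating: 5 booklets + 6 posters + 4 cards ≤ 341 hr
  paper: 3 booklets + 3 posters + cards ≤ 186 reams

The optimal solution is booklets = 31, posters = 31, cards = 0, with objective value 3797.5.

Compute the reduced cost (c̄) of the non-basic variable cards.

At the optimum: press time uses 124 of 135 (slack = 11); collating uses 341 of 341 (binding); paper uses 186 of 186 (binding).
By complementary slackness, y = 0 for the non-binding constraint.
From A_Bᵀ y = c: 5·y_collating + 3·y_paper = 58; 6·y_collating + 3·y_paper = 64.5.
Solving: y_collating = 6.5, y_paper = 8.5.
Reduced cost of cards: c₃ − yᵀa₃ = 30.5 − (6.5·4 + 8.5·1) = 30.5 − 34.5 = -4.

-4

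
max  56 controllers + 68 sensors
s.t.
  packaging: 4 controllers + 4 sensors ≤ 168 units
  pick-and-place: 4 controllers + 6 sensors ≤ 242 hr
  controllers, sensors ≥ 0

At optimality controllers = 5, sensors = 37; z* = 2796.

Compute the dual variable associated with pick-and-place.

At the optimum: packaging uses 168 of 168 (binding); pick-and-place uses 242 of 242 (binding).
From A_Bᵀ y = c: 4·y_packaging + 4·y_pick-and-place = 56; 4·y_packaging + 6·y_pick-and-place = 68.
→ y_packaging = 8 and y_pick-and-place = 6.
Shadow price of pick-and-place = 6.

6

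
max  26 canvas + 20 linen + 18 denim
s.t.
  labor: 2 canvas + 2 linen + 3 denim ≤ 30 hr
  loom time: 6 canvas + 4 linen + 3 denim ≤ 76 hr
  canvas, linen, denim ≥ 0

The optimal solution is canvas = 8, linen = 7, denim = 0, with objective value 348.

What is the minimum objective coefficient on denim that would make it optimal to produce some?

Check each constraint at x*: labor 30/30 (tight); loom time 76/76 (tight).
Dual feasibility on the basic columns requires 2·y_labor + 6·y_loom time = 26, 2·y_labor + 4·y_loom time = 20.
This yields shadow prices y_labor = 4, y_loom time = 3.
denim enters the basis when its profit ≥ yᵀa₃ = 4·3 + 3·3 = 21.

21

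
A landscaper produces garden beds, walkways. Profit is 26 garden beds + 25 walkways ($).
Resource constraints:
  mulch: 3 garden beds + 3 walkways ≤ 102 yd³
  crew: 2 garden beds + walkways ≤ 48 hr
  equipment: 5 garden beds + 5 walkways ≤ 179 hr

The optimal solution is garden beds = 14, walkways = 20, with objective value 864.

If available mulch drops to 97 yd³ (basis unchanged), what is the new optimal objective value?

824

At the optimum: mulch uses 102 of 102 (binding); crew uses 48 of 48 (binding); equipment uses 170 of 179 (slack = 9).
Since equipment is not tight, its dual is 0.
From A_Bᵀ y = c: 3·y_mulch + 2·y_crew = 26; 3·y_mulch + 1·y_crew = 25.
→ y_mulch = 8 and y_crew = 1.
Δz = y_mulch·Δb = 8 × (-5) = -40, so new z* = 864 − 40 = 824.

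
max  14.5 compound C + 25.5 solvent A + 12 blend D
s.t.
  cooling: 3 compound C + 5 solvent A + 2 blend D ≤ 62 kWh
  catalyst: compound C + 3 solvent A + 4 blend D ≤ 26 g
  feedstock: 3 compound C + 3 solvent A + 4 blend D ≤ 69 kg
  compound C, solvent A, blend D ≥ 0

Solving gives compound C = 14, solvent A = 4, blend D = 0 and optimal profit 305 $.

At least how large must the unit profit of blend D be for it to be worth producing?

Binding: cooling and catalyst. Non-binding: feedstock (15 unused).
Since feedstock is not tight, its dual is 0.
The binding rows give the dual system: 3·y_cooling + 1·y_catalyst = 14.5 and 5·y_cooling + 3·y_catalyst = 25.5.
This yields shadow prices y_cooling = 4.5, y_catalyst = 1.
blend D enters the basis when its profit ≥ yᵀa₃ = 4.5·2 + 1·4 = 13.

13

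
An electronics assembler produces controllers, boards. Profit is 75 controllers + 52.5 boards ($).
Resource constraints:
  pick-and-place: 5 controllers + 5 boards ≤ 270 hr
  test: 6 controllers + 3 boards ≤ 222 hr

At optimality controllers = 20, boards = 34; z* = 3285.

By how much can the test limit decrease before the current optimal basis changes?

60

Binding constraints: pick-and-place, test. The basis is B = [[5,5],[6,3]] with det -15.
Per unit decrease in test, x* moves by d = (-0.3333, 0.3333).
The basis stays optimal until controllers reaches 0; allowable decrease = 60 hr.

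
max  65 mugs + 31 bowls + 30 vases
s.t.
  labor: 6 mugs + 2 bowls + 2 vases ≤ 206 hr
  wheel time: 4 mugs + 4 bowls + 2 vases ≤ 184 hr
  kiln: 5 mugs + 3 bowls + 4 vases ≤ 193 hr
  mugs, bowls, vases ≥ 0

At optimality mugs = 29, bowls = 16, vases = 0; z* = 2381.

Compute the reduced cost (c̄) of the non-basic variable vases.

Check each constraint at x*: labor 206/206 (tight); wheel time 180/184 (slack 4); kiln 193/193 (tight).
Since wheel time is not tight, its dual is 0.
The binding rows give the dual system: 6·y_labor + 5·y_kiln = 65 and 2·y_labor + 3·y_kiln = 31.
→ y_labor = 5 and y_kiln = 7.
Reduced cost of vases: c₃ − yᵀa₃ = 30 − (5·2 + 7·4) = 30 − 38 = -8.

-8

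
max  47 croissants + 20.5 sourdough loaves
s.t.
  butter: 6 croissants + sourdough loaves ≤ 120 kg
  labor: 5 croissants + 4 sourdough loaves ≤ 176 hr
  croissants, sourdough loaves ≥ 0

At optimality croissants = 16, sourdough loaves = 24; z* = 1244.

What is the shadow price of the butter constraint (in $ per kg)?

4.5

Check each constraint at x*: butter 120/120 (tight); labor 176/176 (tight).
Dual feasibility on the basic columns requires 6·y_butter + 5·y_labor = 47, 1·y_butter + 4·y_labor = 20.5.
This yields shadow prices y_butter = 4.5, y_labor = 4.
Shadow price of butter = 4.5.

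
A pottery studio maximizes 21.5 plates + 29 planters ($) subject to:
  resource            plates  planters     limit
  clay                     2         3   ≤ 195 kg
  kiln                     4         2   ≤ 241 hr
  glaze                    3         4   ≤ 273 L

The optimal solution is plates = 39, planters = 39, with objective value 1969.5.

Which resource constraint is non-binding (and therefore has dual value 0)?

kiln

clay: 195/195 (binding)
kiln: 234/241 (slack 7)
glaze: 273/273 (binding)
By complementary slackness, a constraint with positive slack has shadow price 0 → kiln.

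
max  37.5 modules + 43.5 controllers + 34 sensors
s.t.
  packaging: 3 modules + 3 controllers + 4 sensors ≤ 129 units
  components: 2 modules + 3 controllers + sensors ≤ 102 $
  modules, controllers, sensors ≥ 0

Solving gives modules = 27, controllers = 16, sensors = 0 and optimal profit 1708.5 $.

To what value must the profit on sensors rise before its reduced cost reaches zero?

40

Both packaging and components are binding at x*.
The binding rows give the dual system: 3·y_packaging + 2·y_components = 37.5 and 3·y_packaging + 3·y_components = 43.5.
This yields shadow prices y_packaging = 8.5, y_components = 6.
sensors enters the basis when its profit ≥ yᵀa₃ = 8.5·4 + 6·1 = 40.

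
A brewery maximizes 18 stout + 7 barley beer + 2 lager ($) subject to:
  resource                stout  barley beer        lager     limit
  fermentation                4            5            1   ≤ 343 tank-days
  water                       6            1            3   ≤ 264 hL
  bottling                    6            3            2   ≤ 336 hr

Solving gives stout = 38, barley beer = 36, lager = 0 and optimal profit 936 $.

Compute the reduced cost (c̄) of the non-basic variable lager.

Check each constraint at x*: fermentation 332/343 (slack 11); water 264/264 (tight); bottling 336/336 (tight).
Slack constraints have shadow price 0 (complementary slackness).
From A_Bᵀ y = c: 6·y_water + 6·y_bottling = 18; 1·y_water + 3·y_bottling = 7.
→ y_water = 1 and y_bottling = 2.
Reduced cost of lager: c₃ − yᵀa₃ = 2 − (1·3 + 2·2) = 2 − 7 = -5.

-5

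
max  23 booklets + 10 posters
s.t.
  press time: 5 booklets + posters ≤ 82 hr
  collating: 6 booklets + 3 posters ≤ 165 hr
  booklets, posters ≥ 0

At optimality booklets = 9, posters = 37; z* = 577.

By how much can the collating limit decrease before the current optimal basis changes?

Binding constraints: press time, collating. The basis is B = [[5,1],[6,3]] with det 9.
Per unit decrease in collating, x* moves by d = (0.1111, -0.5556).
The basis stays optimal until posters reaches 0; allowable decrease = 66.6 hr.

66.6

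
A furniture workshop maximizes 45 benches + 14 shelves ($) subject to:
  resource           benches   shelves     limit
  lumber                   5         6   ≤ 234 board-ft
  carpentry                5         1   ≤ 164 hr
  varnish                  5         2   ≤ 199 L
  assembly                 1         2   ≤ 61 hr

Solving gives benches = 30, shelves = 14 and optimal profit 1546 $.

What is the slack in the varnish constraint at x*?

21

varnish used = 5·30 + 2·14 = 178; slack = 199 − 178 = 21.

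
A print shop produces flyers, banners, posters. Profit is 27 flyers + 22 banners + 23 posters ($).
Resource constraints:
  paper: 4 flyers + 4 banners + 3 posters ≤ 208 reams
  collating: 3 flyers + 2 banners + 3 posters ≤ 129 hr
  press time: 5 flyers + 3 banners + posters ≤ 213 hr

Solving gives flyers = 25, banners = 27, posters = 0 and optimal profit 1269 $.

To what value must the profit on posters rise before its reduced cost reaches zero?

At the optimum: paper uses 208 of 208 (binding); collating uses 129 of 129 (binding); press time uses 206 of 213 (slack = 7).
By complementary slackness, y = 0 for the non-binding constraint.
Dual feasibility on the basic columns requires 4·y_paper + 3·y_collating = 27, 4·y_paper + 2·y_collating = 22.
Solving: y_paper = 3, y_collating = 5.
posters enters the basis when its profit ≥ yᵀa₃ = 3·3 + 5·3 = 24.

24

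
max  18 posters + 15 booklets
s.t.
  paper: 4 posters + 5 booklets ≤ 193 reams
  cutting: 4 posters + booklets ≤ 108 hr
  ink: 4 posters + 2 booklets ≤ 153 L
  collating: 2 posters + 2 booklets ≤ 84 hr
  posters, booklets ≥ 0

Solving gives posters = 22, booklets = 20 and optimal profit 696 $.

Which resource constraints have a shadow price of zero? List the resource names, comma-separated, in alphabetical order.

ink, paper

paper: 188/193 (slack 5)
cutting: 108/108 (binding)
ink: 128/153 (slack 25)
collating: 84/84 (binding)
By complementary slackness, a constraint with positive slack has shadow price 0 → ink, paper.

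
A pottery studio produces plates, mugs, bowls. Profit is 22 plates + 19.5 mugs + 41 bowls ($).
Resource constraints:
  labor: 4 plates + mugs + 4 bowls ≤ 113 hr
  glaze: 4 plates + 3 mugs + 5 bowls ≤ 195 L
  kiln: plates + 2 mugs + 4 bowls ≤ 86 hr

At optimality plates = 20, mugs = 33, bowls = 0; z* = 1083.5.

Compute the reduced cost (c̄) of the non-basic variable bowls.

-5

Binding: labor and kiln. Non-binding: glaze (16 unused).
Slack constraints have shadow price 0 (complementary slackness).
Dual feasibility on the basic columns requires 4·y_labor + 1·y_kiln = 22, 1·y_labor + 2·y_kiln = 19.5.
Solving: y_labor = 3.5, y_kiln = 8.
Reduced cost of bowls: c₃ − yᵀa₃ = 41 − (3.5·4 + 8·4) = 41 − 46 = -5.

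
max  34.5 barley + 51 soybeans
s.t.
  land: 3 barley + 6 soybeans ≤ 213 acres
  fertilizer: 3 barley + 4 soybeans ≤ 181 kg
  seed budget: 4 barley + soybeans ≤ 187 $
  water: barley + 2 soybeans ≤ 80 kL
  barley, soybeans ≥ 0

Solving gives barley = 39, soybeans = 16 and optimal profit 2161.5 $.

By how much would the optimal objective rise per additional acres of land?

At the optimum: land uses 213 of 213 (binding); fertilizer uses 181 of 181 (binding); seed budget uses 172 of 187 (slack = 15); water uses 71 of 80 (slack = 9).
Since seed budget, water are not tight, their duals are 0.
The binding rows give the dual system: 3·y_land + 3·y_fertilizer = 34.5 and 6·y_land + 4·y_fertilizer = 51.
Solving: y_land = 2.5, y_fertilizer = 9.
Shadow price of land = 2.5.

2.5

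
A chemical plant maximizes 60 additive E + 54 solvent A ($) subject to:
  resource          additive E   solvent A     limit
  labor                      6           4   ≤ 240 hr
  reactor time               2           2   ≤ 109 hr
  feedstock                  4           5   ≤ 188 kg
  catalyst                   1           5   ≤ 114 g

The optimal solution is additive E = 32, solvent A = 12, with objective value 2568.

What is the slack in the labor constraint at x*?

labor used = 6·32 + 4·12 = 240; slack = 240 − 240 = 0.

0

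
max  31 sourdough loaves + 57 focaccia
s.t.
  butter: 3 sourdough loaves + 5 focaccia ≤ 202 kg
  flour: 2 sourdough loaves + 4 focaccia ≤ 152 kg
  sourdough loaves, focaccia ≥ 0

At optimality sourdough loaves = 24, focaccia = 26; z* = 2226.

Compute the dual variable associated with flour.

Both butter and flour are binding at x*.
The binding rows give the dual system: 3·y_butter + 2·y_flour = 31 and 5·y_butter + 4·y_flour = 57.
This yields shadow prices y_butter = 5, y_flour = 8.
Shadow price of flour = 8.

8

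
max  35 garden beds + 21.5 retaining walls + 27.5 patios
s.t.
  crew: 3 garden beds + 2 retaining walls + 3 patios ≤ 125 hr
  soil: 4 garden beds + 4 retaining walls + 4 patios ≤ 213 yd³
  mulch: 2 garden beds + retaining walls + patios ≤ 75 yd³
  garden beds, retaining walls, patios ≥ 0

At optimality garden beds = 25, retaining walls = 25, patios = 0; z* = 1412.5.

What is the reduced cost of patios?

Binding: crew and mulch. Non-binding: soil (13 unused).
By complementary slackness, y = 0 for the non-binding constraint.
Dual feasibility on the basic columns requires 3·y_crew + 2·y_mulch = 35, 2·y_crew + 1·y_mulch = 21.5.
→ y_crew = 8 and y_mulch = 5.5.
Reduced cost of patios: c₃ − yᵀa₃ = 27.5 − (8·3 + 5.5·1) = 27.5 − 29.5 = -2.

-2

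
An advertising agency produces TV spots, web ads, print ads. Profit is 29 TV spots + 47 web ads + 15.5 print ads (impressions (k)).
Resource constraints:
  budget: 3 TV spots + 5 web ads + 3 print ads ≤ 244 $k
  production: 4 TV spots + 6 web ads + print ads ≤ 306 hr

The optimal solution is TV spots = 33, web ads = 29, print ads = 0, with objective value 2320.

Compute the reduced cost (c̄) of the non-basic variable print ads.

-7.5

Both budget and production are binding at x*.
The binding rows give the dual system: 3·y_budget + 4·y_production = 29 and 5·y_budget + 6·y_production = 47.
Solving: y_budget = 7, y_production = 2.
Reduced cost of print ads: c₃ − yᵀa₃ = 15.5 − (7·3 + 2·1) = 15.5 − 23 = -7.5.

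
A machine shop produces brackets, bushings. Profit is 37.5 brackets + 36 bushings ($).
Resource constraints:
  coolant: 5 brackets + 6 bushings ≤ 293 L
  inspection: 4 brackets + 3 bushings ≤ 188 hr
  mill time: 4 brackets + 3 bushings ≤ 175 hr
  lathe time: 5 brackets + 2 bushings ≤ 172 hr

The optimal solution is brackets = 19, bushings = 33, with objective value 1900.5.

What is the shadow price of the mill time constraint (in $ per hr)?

5

At the optimum: coolant uses 293 of 293 (binding); inspection uses 175 of 188 (slack = 13); mill time uses 175 of 175 (binding); lathe time uses 161 of 172 (slack = 11).
By complementary slackness, y = 0 for the non-binding constraints.
The binding rows give the dual system: 5·y_coolant + 4·y_mill time = 37.5 and 6·y_coolant + 3·y_mill time = 36.
This yields shadow prices y_coolant = 3.5, y_mill time = 5.
Shadow price of mill time = 5.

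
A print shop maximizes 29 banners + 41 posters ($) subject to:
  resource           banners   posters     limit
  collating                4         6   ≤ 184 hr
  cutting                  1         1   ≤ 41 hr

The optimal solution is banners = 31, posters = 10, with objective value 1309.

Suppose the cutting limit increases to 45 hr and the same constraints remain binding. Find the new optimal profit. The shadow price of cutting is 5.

1329

Δb = 4, so new z* = 1309 + (5)·(4) = 1309 + 20 = 1329.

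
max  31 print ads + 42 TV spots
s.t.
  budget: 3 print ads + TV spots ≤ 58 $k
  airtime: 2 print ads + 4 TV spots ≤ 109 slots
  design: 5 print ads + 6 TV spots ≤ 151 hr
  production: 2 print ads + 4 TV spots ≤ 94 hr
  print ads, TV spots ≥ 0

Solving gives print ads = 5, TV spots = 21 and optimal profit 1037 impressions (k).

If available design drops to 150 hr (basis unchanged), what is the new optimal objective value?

1032

Check each constraint at x*: budget 36/58 (slack 22); airtime 94/109 (slack 15); design 151/151 (tight); production 94/94 (tight).
Slack constraints have shadow price 0 (complementary slackness).
The binding rows give the dual system: 5·y_design + 2·y_production = 31 and 6·y_design + 4·y_production = 42.
Solving: y_design = 5, y_production = 3.
Δz = y_design·Δb = 5 × (-1) = -5, so new z* = 1037 − 5 = 1032.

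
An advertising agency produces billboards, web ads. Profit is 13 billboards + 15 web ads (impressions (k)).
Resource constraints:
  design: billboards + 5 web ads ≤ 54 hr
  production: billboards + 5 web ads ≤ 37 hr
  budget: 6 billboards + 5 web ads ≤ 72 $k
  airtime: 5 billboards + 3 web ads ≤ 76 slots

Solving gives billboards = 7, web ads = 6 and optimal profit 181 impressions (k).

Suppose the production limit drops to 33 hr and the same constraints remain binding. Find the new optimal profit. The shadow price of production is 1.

Δb = -4, so new z* = 181 + (1)·(-4) = 181 − 4 = 177.

177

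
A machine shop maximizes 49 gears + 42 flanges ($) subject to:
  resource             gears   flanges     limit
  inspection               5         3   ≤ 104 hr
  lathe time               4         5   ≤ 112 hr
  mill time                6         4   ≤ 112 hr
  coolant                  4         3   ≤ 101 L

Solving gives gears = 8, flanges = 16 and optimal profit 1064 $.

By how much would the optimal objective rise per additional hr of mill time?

5.5

Binding: lathe time and mill time. Non-binding: inspection (16 unused), coolant (21 unused).
Slack constraints have shadow price 0 (complementary slackness).
The binding rows give the dual system: 4·y_lathe time + 6·y_mill time = 49 and 5·y_lathe time + 4·y_mill time = 42.
→ y_lathe time = 4 and y_mill time = 5.5.
Shadow price of mill time = 5.5.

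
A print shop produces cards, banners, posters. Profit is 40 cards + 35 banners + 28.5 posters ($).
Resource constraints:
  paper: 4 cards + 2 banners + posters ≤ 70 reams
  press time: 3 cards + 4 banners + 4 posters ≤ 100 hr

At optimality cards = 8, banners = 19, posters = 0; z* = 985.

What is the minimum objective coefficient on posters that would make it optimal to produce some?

Check each constraint at x*: paper 70/70 (tight); press time 100/100 (tight).
The binding rows give the dual system: 4·y_paper + 3·y_press time = 40 and 2·y_paper + 4·y_press time = 35.
→ y_paper = 5.5 and y_press time = 6.
posters enters the basis when its profit ≥ yᵀa₃ = 5.5·1 + 6·4 = 29.5.

29.5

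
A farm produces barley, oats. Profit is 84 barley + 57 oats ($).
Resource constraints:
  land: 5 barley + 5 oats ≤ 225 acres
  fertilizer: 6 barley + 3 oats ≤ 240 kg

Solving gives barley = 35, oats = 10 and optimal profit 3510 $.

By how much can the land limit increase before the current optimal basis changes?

Binding constraints: land, fertilizer. The basis is B = [[5,5],[6,3]] with det -15.
Per unit increase in land, x* moves by d = (-0.2, 0.4).
The basis stays optimal until barley reaches 0; allowable increase = 175 acres.

175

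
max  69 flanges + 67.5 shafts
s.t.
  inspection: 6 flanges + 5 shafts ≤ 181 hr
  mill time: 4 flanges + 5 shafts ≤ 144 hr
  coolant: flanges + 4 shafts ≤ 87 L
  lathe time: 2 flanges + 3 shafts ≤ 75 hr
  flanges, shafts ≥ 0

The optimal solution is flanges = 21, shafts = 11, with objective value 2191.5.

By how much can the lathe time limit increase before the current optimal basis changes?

Binding constraints: inspection, lathe time. The basis is B = [[6,5],[2,3]] with det 8.
Per unit increase in lathe time, x* moves by d = (-0.625, 0.75).
The basis stays optimal until mill time becomes binding; allowable increase = 4 hr.

4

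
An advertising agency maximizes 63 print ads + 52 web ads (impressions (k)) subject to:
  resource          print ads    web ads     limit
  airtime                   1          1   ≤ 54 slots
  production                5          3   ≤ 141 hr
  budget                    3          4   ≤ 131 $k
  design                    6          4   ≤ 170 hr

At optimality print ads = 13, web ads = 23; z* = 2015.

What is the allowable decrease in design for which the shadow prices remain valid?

Binding constraints: budget, design. The basis is B = [[3,4],[6,4]] with det -12.
Per unit decrease in design, x* moves by d = (-0.3333, 0.25).
The basis stays optimal until print ads reaches 0; allowable decrease = 39 hr.

39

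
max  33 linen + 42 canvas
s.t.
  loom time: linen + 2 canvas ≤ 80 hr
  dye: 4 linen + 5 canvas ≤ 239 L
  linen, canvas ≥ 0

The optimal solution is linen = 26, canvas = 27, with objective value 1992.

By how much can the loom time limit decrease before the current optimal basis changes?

Binding constraints: loom time, dye. The basis is B = [[1,2],[4,5]] with det -3.
Per unit decrease in loom time, x* moves by d = (1.6667, -1.3333).
The basis stays optimal until canvas reaches 0; allowable decrease = 20.25 hr.

20.25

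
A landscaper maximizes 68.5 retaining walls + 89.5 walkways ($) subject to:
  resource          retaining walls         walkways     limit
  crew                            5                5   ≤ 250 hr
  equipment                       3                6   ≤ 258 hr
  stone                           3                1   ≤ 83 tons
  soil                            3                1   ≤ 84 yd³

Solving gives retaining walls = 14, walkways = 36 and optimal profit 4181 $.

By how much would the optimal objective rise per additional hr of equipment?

At the optimum: crew uses 250 of 250 (binding); equipment uses 258 of 258 (binding); stone uses 78 of 83 (slack = 5); soil uses 78 of 84 (slack = 6).
By complementary slackness, y = 0 for the non-binding constraints.
Dual feasibility on the basic columns requires 5·y_crew + 3·y_equipment = 68.5, 5·y_crew + 6·y_equipment = 89.5.
→ y_crew = 9.5 and y_equipment = 7.
Shadow price of equipment = 7.

7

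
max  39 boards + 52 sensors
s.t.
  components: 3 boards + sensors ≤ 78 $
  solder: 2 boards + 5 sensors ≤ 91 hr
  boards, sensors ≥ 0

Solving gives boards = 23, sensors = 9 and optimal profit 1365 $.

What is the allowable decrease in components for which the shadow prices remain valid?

Binding constraints: components, solder. The basis is B = [[3,1],[2,5]] with det 13.
Per unit decrease in components, x* moves by d = (-0.3846, 0.1538).
The basis stays optimal until boards reaches 0; allowable decrease = 59.8 $.

59.8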